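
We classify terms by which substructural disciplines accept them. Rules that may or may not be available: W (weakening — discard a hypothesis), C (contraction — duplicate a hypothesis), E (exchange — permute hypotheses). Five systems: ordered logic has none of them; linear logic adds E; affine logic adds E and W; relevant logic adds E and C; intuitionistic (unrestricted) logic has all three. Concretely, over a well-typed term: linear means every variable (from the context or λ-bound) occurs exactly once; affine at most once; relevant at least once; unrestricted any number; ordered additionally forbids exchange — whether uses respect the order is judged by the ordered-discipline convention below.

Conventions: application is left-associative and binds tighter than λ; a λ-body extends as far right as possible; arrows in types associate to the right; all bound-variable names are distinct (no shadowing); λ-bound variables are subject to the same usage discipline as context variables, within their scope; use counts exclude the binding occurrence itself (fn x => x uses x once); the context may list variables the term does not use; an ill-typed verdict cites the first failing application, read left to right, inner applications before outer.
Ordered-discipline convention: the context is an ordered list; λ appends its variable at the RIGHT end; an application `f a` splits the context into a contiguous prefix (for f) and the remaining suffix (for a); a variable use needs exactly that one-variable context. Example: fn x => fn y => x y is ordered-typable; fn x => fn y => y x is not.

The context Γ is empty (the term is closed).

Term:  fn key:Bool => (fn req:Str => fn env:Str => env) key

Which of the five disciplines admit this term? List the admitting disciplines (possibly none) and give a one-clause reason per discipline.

admitting disciplines: none
variable uses: key (bound): 1, req (bound): 0, env (bound): 1
uses in reading order: env, key
typing: ill-typed: an argument Bool mismatches the expected Str
ordered: ✗ — not simply typable
linear: ✗ — fails simple typing
affine: ✗ — a type mismatch blocks all five
relevant: ✗ — the type mismatch rejects it
unrestricted: ✗ — not simply typable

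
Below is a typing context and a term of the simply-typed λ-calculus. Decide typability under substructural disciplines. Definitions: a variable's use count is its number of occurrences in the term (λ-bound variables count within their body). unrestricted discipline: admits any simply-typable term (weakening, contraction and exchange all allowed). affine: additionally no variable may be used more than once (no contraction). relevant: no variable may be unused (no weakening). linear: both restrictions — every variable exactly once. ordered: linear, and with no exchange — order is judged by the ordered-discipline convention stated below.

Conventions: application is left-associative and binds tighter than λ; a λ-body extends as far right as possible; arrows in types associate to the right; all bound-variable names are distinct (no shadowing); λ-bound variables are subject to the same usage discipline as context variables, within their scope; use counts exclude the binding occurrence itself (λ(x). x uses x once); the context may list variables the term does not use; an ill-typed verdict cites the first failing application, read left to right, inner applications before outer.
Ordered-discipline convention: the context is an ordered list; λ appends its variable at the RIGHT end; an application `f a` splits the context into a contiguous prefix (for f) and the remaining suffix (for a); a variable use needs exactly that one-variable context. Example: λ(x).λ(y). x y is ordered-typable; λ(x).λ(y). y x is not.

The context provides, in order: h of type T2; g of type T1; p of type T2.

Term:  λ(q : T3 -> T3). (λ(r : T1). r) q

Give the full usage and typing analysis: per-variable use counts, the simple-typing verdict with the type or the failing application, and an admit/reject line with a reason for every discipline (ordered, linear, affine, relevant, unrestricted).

use counts: h: 0; g: 0; p: 0; q [bound]: 1; r [bound]: 1
left-to-right use order: r, q
typing: ill-typed: argument of type T3 -> T3 where T1 is required
ordered: ✗ — fails simple typing
linear: ✗ — a type mismatch blocks all five
affine: ✗ — the type mismatch rejects it
relevant: ✗ — not simply typable
unrestricted: ✗ — fails simple typing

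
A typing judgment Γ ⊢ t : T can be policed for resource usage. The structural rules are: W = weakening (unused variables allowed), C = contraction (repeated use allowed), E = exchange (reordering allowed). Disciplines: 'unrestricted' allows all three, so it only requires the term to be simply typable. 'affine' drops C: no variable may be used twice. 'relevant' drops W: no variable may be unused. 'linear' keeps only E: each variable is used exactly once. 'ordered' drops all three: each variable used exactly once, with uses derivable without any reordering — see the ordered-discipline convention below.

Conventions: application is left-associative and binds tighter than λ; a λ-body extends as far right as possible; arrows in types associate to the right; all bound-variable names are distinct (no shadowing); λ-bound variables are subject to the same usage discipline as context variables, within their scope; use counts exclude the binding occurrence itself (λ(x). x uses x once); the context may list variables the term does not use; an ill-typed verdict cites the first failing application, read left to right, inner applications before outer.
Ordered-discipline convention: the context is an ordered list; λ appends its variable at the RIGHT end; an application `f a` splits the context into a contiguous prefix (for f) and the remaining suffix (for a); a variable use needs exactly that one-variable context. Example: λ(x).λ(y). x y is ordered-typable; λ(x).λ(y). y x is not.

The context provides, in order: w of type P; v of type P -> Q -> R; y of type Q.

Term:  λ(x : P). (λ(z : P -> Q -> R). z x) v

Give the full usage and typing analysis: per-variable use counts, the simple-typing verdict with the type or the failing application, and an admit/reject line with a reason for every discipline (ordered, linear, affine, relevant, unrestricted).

use counts: w: 0×, v: 1×, y: 0×, x (bound): 1×, z (bound): 1×
use order (left to right): z, x, v
typing: ✓ — P -> Q -> R
ordered: ✗, unused: w, y — weakening required
linear: ✗, unused: w, y — weakening required
affine: ✓, none of w, v, y, x, z used more than once
relevant: ✗, unused: w, y — weakening required
unrestricted: ✓, type-checks (P -> Q -> R) and nothing is barred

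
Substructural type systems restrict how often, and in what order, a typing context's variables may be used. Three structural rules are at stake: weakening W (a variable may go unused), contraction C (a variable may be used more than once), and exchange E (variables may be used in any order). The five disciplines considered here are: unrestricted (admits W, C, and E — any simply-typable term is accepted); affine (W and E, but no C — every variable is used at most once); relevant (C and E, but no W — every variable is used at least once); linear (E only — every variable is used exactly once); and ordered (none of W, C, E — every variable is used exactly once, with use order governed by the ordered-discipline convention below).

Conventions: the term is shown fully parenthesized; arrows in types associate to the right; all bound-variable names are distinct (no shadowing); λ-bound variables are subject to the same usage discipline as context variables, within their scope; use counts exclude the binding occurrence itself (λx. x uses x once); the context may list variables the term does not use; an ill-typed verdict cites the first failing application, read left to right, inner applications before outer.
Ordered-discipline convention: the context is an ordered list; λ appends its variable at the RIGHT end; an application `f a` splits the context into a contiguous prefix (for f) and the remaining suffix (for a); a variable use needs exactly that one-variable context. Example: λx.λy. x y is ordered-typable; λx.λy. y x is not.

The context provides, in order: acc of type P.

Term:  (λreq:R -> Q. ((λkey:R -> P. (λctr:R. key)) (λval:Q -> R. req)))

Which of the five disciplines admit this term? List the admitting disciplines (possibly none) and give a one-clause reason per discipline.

accepted by: none
use counts: acc ×0; req [bound] ×1; key [bound] ×1; ctr [bound] ×0; val [bound] ×0
uses in reading order: key, req
typing: ill-typed: argument of type (Q -> R) -> R -> Q where R -> P is required
ordered ✗ (the type mismatch rejects it)
linear ✗ (not simply typable)
affine ✗ (fails simple typing)
relevant ✗ (a type mismatch blocks all five)
unrestricted ✗ (the type mismatch rejects it)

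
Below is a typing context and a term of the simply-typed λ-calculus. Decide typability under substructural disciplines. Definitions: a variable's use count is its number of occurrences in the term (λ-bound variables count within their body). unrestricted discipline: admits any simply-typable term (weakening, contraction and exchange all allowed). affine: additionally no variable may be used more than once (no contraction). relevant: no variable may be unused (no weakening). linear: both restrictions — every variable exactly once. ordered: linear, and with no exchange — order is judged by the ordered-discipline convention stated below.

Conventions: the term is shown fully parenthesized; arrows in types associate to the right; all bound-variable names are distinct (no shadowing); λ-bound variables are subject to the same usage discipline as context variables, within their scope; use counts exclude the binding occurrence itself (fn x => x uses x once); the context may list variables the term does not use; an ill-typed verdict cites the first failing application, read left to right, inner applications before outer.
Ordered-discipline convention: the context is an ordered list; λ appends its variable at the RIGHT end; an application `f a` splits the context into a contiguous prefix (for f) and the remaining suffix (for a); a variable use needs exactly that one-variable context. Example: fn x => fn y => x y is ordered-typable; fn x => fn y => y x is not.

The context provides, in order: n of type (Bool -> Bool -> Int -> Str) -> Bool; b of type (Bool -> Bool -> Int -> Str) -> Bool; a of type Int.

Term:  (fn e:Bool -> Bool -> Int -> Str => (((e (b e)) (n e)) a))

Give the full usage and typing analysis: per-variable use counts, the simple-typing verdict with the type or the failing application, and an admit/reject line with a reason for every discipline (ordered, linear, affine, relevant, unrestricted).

variable uses: n: 1×, b: 1×, a: 1×, e (bound): 3×
left-to-right use order: e, b, e, n, e, a
typing: well-typed at (Bool -> Bool -> Int -> Str) -> Str
ordered ✗ (uses contraction: e ×3)
linear ✗ (uses contraction: e ×3)
affine ✗ (uses contraction: e ×3)
relevant ✓ (every one of n, b, a, e appears)
unrestricted ✓ (well-typed at (Bool -> Bool -> Int -> Str) -> Str; no restrictions here)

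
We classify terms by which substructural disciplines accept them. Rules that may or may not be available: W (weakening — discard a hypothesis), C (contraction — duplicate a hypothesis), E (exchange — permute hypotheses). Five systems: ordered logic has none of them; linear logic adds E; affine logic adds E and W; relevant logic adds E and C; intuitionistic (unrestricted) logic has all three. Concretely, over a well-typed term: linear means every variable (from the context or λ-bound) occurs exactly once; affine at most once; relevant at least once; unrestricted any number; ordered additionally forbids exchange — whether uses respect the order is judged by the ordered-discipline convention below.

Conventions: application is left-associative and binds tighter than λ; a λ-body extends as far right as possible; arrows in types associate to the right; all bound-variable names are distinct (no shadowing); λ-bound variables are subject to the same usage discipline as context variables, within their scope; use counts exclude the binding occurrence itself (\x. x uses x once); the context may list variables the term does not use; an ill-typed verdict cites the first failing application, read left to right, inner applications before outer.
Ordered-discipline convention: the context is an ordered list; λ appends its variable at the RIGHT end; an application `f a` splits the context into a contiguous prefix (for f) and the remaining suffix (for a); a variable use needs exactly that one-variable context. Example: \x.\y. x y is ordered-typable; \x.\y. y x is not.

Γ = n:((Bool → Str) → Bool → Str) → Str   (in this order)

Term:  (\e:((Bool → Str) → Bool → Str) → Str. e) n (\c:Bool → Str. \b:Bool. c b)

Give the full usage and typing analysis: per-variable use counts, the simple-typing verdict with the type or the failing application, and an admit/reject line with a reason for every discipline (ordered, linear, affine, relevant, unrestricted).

use counts: n: 1×, e (bound): 1×, c (bound): 1×, b (bound): 1×
order of uses: e, n, c, b
typing: the term checks, with type Str
ordered ✓ (n, e, c, b: once each, no exchange needed)
linear ✓ (single use per variable (n, e, c, b))
affine ✓ (no duplicate uses among n, e, c, b)
relevant ✓ (none of n, e, c, b goes unused)
unrestricted ✓ (type-checks (Str) and nothing is barred)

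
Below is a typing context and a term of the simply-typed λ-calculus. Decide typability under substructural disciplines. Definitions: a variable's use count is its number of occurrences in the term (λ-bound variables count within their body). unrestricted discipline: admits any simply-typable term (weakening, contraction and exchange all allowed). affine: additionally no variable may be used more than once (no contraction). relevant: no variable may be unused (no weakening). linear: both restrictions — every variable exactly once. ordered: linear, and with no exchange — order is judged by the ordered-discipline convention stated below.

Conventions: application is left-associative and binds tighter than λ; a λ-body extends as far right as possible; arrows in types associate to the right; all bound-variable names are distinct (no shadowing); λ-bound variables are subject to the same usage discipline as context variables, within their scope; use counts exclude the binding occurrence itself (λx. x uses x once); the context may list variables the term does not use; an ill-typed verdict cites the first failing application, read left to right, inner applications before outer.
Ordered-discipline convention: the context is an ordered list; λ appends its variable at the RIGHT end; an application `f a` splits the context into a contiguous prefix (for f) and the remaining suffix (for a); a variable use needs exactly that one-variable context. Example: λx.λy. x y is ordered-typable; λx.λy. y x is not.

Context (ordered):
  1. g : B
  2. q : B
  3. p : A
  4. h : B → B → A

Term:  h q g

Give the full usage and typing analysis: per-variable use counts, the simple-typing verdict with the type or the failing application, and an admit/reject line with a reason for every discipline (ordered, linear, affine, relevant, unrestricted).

counts: g=1, q=1, p=0, h=1
left-to-right use order: h, q, g
typing: well-typed — term : A
ordered: ✗ — needs weakening: p unused
linear: ✗ — needs weakening: p unused
affine: ✓ — none of g, q, p, h used more than once
relevant: ✗ — needs weakening: p unused
unrestricted: ✓ — type-checks (A) and nothing is barred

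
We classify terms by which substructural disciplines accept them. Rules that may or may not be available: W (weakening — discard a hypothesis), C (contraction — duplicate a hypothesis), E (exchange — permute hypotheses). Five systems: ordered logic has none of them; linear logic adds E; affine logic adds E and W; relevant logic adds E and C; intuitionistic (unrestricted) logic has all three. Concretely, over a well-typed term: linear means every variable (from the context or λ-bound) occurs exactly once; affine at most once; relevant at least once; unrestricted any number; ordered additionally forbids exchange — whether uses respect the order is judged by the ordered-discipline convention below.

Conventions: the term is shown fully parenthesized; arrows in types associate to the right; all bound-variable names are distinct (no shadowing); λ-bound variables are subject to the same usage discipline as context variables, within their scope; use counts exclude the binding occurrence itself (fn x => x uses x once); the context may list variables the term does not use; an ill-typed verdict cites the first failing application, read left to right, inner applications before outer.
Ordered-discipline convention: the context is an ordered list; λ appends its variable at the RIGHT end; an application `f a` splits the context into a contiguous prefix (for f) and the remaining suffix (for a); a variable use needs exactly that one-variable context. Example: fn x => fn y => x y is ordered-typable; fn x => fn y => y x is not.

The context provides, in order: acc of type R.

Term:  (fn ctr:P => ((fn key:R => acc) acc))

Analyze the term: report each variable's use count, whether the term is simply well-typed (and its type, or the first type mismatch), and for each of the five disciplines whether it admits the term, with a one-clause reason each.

use counts: acc: 2×, ctr (λ-bound): 0×, key (λ-bound): 0×
order of uses: acc, acc
typing: well-typed — term : P → R
ordered ✗ (acc ×2 used more than once (contraction); unused: ctr, key — weakening required)
linear ✗ (acc ×2 used more than once (contraction); unused: ctr, key — weakening required)
affine ✗ (acc ×2 used more than once (contraction))
relevant ✗ (unused: ctr, key — weakening required)
unrestricted ✓ (typability at P → R is all that's needed)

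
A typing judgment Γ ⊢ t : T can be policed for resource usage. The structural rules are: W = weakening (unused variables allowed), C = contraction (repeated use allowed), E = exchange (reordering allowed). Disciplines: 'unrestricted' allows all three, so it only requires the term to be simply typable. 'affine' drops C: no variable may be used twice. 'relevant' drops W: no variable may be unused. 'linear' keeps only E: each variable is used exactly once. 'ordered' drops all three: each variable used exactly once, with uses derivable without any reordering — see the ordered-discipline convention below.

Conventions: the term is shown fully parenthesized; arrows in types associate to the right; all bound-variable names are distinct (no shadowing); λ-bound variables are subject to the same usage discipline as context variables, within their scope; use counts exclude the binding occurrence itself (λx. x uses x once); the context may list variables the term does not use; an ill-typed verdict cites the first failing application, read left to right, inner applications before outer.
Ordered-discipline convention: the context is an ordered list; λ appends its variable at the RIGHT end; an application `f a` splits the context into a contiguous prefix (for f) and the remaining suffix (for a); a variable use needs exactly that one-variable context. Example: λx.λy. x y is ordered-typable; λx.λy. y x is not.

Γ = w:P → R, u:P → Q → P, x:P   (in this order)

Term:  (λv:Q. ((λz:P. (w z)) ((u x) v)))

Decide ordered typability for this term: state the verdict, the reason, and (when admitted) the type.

yes — one use each (w, u, x, v, z); ordered split holds; term : Q → R
use counts: w: 1×, u: 1×, x: 1×, v [bound]: 1×, z [bound]: 1×
order of uses: w, z, u, x, v
typing: well-typed — term : Q → R
per-discipline verdicts: ordered ✓ | linear ✓ | affine ✓ | relevant ✓ | unrestricted ✓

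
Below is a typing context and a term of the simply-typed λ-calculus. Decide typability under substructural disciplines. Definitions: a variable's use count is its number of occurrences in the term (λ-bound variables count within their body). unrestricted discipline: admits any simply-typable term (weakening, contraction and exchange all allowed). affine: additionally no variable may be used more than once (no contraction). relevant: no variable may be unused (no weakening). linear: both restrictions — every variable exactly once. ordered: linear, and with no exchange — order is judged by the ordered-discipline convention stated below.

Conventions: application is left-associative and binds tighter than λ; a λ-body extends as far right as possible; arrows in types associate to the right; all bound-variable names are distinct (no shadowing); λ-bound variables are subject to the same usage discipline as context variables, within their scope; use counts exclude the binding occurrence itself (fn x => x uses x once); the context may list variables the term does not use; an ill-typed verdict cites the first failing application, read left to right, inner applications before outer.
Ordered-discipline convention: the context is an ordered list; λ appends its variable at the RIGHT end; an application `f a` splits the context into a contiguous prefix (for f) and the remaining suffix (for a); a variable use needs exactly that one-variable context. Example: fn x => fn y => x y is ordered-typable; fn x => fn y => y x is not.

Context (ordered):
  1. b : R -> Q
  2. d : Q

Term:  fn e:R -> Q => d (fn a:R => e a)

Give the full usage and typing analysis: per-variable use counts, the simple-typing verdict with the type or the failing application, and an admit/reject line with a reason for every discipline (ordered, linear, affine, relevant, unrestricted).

use counts: b: 0×; d: 1×; e (bound): 1×; a (bound): 1×
use order (left to right): d, e, a
typing: ill-typed: applying a non-function (Q)
ordered: ✗ — a type mismatch blocks all five
linear: ✗ — the type mismatch rejects it
affine: ✗ — not simply typable
relevant: ✗ — fails simple typing
unrestricted: ✗ — a type mismatch blocks all five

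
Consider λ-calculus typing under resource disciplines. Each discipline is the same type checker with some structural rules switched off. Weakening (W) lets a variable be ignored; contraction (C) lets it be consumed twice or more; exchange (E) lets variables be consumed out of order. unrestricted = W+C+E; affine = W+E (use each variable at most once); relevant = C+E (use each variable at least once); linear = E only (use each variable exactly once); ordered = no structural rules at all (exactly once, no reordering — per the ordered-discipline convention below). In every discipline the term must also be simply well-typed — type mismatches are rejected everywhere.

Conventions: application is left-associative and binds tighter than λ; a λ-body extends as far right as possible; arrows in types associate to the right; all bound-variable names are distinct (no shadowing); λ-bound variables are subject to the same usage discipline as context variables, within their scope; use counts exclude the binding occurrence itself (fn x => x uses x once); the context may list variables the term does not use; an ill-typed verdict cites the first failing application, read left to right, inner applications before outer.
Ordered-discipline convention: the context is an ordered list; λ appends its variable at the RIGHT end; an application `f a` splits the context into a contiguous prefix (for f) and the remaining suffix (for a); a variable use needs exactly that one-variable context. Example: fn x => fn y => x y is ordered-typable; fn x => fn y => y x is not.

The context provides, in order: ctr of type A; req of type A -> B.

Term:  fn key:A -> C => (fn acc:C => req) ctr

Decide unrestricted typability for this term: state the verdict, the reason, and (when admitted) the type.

no — not simply typable
variable uses: ctr=1; req=1; key (λ-bound)=0; acc (λ-bound)=0
use order (left to right): req, ctr
typing: ill-typed: an argument A mismatches the expected C
across the five disciplines: ordered ✗, linear ✗, affine ✗, relevant ✗, unrestricted ✗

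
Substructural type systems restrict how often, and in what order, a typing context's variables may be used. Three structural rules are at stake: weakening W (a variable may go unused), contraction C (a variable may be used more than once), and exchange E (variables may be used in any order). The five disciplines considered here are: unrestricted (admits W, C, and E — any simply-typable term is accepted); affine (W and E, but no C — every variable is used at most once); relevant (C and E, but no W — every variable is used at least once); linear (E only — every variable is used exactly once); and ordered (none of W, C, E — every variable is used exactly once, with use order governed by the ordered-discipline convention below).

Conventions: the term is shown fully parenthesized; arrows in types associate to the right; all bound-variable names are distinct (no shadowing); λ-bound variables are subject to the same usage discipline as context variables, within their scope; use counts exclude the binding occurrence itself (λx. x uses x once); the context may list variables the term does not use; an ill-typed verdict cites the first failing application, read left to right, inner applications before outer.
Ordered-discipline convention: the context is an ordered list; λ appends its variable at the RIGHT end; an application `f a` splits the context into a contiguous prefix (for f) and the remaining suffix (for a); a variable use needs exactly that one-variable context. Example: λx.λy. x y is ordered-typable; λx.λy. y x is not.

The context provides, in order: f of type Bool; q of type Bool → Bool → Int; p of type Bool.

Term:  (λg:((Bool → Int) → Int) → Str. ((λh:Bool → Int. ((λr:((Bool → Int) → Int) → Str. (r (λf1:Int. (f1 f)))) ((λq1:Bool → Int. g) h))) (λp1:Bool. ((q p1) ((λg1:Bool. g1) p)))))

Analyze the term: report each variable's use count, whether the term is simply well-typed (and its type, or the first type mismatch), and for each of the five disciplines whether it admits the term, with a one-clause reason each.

usage: f=1, q=1, p=1, g (bound)=1, h (bound)=1, r (bound)=1, f1 (bound)=1, q1 (bound)=0, p1 (bound)=1, g1 (bound)=1
order of uses: r, f1, f, g, h, q, p1, g1, p
typing: ill-typed: applying a non-function (Int)
ordered: ✗, the type mismatch rejects it
linear: ✗, not simply typable
affine: ✗, fails simple typing
relevant: ✗, a type mismatch blocks all five
unrestricted: ✗, the type mismatch rejects it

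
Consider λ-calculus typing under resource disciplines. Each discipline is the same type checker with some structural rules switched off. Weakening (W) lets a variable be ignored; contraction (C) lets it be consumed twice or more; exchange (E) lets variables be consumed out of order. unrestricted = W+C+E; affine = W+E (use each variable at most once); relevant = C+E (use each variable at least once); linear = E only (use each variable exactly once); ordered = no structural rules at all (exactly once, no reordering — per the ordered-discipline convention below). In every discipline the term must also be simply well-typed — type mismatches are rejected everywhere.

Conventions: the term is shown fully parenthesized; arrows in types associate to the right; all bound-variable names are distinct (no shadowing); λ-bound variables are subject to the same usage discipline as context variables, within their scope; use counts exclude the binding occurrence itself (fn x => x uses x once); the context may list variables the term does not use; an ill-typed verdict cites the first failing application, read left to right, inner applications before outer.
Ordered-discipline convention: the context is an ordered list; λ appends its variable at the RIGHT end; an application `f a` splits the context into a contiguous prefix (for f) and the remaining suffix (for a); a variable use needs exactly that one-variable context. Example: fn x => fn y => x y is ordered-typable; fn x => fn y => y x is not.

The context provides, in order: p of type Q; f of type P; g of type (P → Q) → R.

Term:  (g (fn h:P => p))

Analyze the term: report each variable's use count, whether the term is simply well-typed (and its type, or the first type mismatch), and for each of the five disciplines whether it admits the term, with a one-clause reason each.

usage: p ×1; f ×0; g ×1; h (λ-bound) ×0
left-to-right use order: g, p
typing: well-typed at R
ordered: ✗ — unused: f, h — weakening required
linear: ✗ — unused: f, h — weakening required
affine: ✓ — at most one use each (p, f, g, h)
relevant: ✗ — unused: f, h — weakening required
unrestricted: ✓ — type-checks (R) and nothing is barred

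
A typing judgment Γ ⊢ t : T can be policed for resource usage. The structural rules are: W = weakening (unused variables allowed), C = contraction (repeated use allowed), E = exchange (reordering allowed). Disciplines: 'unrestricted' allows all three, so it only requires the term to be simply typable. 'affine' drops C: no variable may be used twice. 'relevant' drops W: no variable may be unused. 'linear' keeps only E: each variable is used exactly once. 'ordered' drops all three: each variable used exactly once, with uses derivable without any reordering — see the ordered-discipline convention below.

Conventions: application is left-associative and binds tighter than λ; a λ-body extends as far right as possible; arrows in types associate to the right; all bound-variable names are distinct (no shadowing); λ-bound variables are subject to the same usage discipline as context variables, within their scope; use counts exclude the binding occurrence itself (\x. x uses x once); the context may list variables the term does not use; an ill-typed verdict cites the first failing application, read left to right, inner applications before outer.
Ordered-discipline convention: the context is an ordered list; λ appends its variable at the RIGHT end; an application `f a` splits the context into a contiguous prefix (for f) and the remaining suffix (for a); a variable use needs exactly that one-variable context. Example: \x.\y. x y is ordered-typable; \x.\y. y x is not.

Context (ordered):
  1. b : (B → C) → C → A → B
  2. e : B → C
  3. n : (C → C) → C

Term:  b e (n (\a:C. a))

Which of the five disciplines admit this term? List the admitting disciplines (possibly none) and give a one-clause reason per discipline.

admitted by: ordered, linear, affine, relevant, unrestricted
usage: b: 1, e: 1, n: 1, a [bound]: 1
use order (left to right): b, e, n, a
typing: the term checks, with type A → B
ordered: ✓, single-use (b, e, n, a), ordered derivation ok
linear: ✓, b, e, n, a: one use apiece
affine: ✓, no duplicate uses among b, e, n, a
relevant: ✓, every one of b, e, n, a appears
unrestricted: ✓, simply typable at A → B; W, C, E all held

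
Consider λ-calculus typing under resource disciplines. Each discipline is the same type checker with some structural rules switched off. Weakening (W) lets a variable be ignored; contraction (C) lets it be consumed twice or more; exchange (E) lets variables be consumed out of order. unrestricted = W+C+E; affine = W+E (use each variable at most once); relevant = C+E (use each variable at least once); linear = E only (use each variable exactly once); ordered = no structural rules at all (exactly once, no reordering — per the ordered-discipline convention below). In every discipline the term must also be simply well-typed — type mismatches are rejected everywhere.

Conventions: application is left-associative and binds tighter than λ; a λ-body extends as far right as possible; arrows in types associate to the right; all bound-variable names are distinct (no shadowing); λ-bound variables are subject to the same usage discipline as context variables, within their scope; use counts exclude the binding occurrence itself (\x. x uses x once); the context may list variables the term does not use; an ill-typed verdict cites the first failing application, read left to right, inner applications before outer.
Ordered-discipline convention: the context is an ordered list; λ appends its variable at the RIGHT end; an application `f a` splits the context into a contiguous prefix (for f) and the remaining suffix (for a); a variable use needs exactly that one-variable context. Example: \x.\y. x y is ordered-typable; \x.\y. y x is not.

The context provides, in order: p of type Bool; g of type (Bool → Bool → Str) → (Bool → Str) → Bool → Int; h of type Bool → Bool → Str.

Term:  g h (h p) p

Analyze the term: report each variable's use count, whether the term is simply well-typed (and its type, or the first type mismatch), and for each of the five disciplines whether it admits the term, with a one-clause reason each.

use counts: p: 2×, g: 1×, h: 2×
left-to-right use order: g, h, h, p, p
typing: the term checks, with type Int
ordered: ✗, repeated use of p ×2, h ×2
linear: ✗, repeated use of p ×2, h ×2
affine: ✗, repeated use of p ×2, h ×2
relevant: ✓, none of p, g, h goes unused
unrestricted: ✓, typability at Int is all that's needed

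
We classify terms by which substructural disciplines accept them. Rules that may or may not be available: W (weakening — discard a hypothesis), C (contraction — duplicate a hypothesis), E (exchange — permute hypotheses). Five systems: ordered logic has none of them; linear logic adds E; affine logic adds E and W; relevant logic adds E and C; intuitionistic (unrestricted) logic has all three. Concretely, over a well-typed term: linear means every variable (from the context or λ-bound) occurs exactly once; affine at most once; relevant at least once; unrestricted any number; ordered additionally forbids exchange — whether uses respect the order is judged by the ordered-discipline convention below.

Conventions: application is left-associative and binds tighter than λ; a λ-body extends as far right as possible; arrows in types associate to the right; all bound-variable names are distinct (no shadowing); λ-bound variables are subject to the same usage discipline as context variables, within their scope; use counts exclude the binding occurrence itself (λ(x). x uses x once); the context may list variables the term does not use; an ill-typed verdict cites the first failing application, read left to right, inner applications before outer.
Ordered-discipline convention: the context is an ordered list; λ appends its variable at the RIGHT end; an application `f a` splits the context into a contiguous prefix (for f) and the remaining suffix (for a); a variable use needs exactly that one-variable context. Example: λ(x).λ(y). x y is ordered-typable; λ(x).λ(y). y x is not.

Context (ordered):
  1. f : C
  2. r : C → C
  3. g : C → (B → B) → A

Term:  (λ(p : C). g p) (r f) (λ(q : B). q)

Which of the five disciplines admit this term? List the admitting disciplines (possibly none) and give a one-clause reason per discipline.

accepted by: linear, affine, relevant, unrestricted
counts: f ×1, r ×1, g ×1, p (bound) ×1, q (bound) ×1
left-to-right use order: g, p, r, f, q
typing: ✓ — A
ordered: ✗, no ordered split (uses run g, p, r, f, q)
linear: ✓, single use per variable (f, r, g, p, q)
affine: ✓, none of f, r, g, p, q used more than once
relevant: ✓, none of f, r, g, p, q goes unused
unrestricted: ✓, well-typed at A; no restrictions here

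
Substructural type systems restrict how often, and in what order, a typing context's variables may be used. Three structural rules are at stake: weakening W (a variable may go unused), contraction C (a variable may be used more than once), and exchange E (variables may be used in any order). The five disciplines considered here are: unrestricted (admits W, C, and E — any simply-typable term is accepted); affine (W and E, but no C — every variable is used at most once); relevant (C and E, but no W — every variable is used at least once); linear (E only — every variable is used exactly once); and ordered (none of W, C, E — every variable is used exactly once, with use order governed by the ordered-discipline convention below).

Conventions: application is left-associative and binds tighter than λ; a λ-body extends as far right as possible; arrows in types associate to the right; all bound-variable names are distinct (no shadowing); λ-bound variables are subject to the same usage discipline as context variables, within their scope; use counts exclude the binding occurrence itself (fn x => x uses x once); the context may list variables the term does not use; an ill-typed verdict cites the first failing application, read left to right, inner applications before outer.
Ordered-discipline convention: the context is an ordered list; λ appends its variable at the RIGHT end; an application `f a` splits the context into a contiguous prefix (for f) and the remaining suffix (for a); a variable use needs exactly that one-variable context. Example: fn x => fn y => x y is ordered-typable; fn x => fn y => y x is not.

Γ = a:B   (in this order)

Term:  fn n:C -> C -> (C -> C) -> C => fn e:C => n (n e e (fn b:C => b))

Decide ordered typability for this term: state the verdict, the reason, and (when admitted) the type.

no — repeated use of n ×2, e ×2; unused: a — weakening required
use counts: a: 0×, n (bound): 2×, e (bound): 2×, b (bound): 1×
order of uses: n, n, e, e, b
typing: well-typed — term : (C -> C -> (C -> C) -> C) -> C -> C -> (C -> C) -> C
summary: ordered ✗ · linear ✗ · affine ✗ · relevant ✗ · unrestricted ✓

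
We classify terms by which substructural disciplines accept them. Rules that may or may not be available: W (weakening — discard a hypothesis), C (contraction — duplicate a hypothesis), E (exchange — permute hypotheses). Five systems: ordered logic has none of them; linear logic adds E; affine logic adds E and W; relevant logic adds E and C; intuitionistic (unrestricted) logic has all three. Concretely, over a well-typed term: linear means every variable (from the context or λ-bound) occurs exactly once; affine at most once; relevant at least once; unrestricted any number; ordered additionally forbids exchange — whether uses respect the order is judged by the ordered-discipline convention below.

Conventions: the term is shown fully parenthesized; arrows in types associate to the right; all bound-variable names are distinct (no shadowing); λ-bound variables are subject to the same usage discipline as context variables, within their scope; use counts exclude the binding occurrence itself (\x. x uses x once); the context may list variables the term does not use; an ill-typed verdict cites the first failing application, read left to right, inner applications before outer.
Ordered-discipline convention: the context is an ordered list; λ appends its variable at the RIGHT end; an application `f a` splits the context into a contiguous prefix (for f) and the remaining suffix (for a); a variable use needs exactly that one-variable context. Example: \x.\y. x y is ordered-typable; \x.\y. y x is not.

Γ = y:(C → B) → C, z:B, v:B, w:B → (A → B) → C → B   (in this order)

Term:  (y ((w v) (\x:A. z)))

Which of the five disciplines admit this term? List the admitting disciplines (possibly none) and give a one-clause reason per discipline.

admitted in: affine, unrestricted
use counts: y: 1×; z: 1×; v: 1×; w: 1×; x (bound): 0×
left-to-right use order: y, w, v, z
typing: well-typed — term : C
ordered ✗ (unused: x — weakening required)
linear ✗ (unused: x — weakening required)
affine ✓ (at most one use each (y, z, v, w, x))
relevant ✗ (unused: x — weakening required)
unrestricted ✓ (simply typable at C; W, C, E all held)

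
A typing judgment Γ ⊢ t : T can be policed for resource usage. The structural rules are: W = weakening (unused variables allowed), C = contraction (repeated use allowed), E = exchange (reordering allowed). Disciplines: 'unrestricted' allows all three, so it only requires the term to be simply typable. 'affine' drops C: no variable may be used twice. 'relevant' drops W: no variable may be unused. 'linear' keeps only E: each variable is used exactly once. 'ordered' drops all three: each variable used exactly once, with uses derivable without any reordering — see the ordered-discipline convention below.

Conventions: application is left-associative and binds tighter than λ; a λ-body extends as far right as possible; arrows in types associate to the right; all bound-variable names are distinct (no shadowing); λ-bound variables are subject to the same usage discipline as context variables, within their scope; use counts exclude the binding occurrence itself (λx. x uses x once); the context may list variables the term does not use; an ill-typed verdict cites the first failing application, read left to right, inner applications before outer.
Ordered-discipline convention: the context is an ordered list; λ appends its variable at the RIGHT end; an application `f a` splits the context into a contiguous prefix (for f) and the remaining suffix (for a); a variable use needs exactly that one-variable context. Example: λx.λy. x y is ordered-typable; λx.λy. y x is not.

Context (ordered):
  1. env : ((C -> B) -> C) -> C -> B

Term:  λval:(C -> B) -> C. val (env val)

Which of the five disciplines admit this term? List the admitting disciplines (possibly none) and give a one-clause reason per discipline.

accepted by: relevant, unrestricted
usage: env: 1; val (bound): 2
uses in reading order: val, env, val
typing: the term checks, with type ((C -> B) -> C) -> C
ordered ✗ (val ×2 used more than once (contraction))
linear ✗ (val ×2 used more than once (contraction))
affine ✗ (val ×2 used more than once (contraction))
relevant ✓ (at least one use each (env, val))
unrestricted ✓ (typability at ((C -> B) -> C) -> C is all that's needed)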